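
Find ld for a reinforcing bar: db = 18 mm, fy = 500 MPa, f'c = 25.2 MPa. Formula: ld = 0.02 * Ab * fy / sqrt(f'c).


Ab = pi * 18^2 / 4 = 254.469 mm2
ld = 0.02 * 254.469 * 500 / sqrt(25.2)
= 506.9 mm

506.9


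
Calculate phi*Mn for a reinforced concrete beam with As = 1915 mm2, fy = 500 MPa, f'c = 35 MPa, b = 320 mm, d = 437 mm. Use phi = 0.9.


a = As * fy / (0.85 * f'c * b)
= 1915 * 500 / (0.85 * 35 * 320)
= 100.5777 mm
Mn = As * fy * (d - a/2) / 10^6
= 370.2759 kN-m
phi*Mn = 0.9 * 370.2759 = 333.25 kN-m

333.25


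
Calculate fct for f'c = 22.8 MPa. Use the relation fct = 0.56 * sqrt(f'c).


fct = 0.56 * sqrt(22.8)
= 0.56 * 4.775
= 2.674 MPa

2.674


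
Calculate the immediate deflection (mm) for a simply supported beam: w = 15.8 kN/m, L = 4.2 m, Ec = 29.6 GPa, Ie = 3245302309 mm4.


Convert: L = 4.2 m = 4200 mm, Ec = 29.6 GPa = 29600 MPa
delta = 5 * 15.8 * 4200^4 / (384 * 29600 * 3245302309)
= 0.67 mm

0.67


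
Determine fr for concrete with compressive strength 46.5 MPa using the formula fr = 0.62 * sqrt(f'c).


fr = 0.62 * sqrt(46.5)
= 4.228 MPa

4.228


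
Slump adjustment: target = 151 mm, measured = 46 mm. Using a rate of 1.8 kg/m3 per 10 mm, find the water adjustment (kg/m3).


Difference = 151 - 46 = 105 mm
Water adjustment = 105 * 1.8 / 10 = 18.9 kg/m3

18.9


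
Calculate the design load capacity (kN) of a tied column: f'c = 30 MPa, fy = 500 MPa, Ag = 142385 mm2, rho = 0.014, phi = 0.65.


Ast = rho * Ag = 0.014 * 142385 = 1993.39 mm2
phi*Pn = 0.65 * 0.80 * (0.85 * 30 * (142385 - 1993.39) + 500 * 1993.39) / 1000
= 2379.87 kN

2379.87


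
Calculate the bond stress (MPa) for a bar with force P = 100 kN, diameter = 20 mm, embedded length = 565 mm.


u = P / (pi * db * ld)
= 100 * 1000 / (pi * 20 * 565)
= 2.817 MPa

2.817


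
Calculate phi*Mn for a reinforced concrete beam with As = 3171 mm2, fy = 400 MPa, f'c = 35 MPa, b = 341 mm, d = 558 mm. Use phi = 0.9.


a = As * fy / (0.85 * f'c * b)
= 3171 * 400 / (0.85 * 35 * 341)
= 125.0302 mm
Mn = As * fy * (d - a/2) / 10^6
= 628.4731 kN-m
phi*Mn = 0.9 * 628.4731 = 565.63 kN-m

565.63


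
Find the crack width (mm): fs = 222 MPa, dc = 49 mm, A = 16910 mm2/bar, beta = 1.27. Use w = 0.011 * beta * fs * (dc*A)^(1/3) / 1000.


w = 0.011 * beta * fs * (dc * A)^(1/3) / 1000
= 0.011 * 1.27 * 222 * (49 * 16910)^(1/3) / 1000
= 0.291 mm

0.291


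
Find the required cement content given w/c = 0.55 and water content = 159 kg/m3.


Cement = water / (w/c)
= 159 / 0.55
= 289.1 kg/m3

289.1


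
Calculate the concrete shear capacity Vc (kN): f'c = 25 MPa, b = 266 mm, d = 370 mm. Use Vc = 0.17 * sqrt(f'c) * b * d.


Vc = 0.17 * sqrt(25) * 266 * 370 / 1000
= 83.66 kN

83.66


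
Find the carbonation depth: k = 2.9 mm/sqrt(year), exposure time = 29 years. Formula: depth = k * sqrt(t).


depth = k * sqrt(t)
= 2.9 * sqrt(29)
= 15.62 mm

15.62


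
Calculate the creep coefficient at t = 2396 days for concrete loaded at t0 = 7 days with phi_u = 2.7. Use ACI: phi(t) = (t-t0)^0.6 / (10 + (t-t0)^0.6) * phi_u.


dt = 2396 - 7 = 2389
phi = 2389^0.6 / (10 + 2389^0.6) * 2.7
= 2.468

2.468


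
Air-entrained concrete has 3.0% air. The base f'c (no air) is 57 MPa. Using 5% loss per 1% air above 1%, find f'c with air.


Strength loss = (3.0 - 1) * 5 = 10.0%
f'c = 57 * (1 - 10.0/100)
= 51.3 MPa

51.3


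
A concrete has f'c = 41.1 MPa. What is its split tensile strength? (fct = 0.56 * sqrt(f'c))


fct = 0.56 * sqrt(41.1)
= 0.56 * 6.411
= 3.59 MPa

3.59


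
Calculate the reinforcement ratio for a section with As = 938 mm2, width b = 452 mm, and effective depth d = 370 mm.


rho = As / (b * d)
= 938 / (452 * 370)
= 0.0056

0.0056


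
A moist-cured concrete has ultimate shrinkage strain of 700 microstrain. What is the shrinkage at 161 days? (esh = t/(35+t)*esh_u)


esh(161) = 161 / (35 + 161) * 700
= 161 / 196 * 700
= 575.0 microstrain

575.0


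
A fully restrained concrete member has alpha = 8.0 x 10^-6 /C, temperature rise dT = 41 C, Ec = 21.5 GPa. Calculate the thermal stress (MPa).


sigma = alpha * dT * Ec
= 8.0e-6 * 41 * 21.5 * 1000
= 7.052 MPa

7.052


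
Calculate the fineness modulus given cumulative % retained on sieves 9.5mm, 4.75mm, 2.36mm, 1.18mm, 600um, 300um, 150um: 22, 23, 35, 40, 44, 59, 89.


FM = sum(cumulative % retained) / 100
= 312 / 100
= 3.12

3.12


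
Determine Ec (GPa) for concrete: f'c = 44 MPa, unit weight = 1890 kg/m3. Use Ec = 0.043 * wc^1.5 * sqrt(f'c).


Ec = 0.043 * 1890^1.5 * sqrt(44) / 1000
= 23.44 GPa

23.44


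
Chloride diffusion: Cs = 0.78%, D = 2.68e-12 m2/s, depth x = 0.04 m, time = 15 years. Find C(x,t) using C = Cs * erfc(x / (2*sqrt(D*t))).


t_seconds = 15 * 365.25 * 24 * 3600 = 473364000.0 s
arg = 0.04 / (2 * sqrt(2.68e-12 * 473364000.0))
= 0.5615
erfc(0.5615) = 0.4271
C = 0.78 * 0.4271 = 0.3332%

0.3332


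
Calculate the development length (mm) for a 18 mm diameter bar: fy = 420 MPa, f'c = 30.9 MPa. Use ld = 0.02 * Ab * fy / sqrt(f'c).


Ab = pi * 18^2 / 4 = 254.469 mm2
ld = 0.02 * 254.469 * 420 / sqrt(30.9)
= 384.5 mm

384.5


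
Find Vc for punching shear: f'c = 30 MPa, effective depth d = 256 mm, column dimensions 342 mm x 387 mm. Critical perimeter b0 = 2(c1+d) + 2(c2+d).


b0 = 2*(342 + 256) + 2*(387 + 256) = 2482 mm
Vc = 0.33 * sqrt(30) * 2482 * 256 / 1000
= 1148.46 kN

1148.46


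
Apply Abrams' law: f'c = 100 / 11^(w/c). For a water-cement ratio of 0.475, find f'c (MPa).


f'c = 100 / 11^0.475
= 100 / 3.124
= 32.01 MPa

32.01


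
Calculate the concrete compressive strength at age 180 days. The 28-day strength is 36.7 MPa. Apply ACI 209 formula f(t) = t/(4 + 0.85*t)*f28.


f(180) = 180 / (4 + 0.85 * 180) * 36.7
= 180 / 157.0 * 36.7
= 42.08 MPa

42.08


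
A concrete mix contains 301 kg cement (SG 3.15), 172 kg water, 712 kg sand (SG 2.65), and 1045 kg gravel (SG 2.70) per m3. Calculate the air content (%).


Vol cement = 301 / (3.15 * 1000) = 0.095556 m3
Vol water = 172 / 1000 = 0.172 m3
Vol sand = 712 / (2.65 * 1000) = 0.268679 m3
Vol gravel = 1045 / (2.70 * 1000) = 0.387037 m3
Total solid + water volume = 0.923272 m3
Air = (1 - 0.923272) * 100 = 7.67%

7.67


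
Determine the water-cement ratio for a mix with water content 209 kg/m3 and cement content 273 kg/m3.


w/c = water / cement
w/c = 209 / 273 = 0.766

0.766


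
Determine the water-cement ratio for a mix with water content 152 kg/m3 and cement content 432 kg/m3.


w/c = water / cement
w/c = 152 / 432 = 0.352

0.352


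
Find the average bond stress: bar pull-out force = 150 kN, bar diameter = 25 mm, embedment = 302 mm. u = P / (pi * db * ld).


u = P / (pi * db * ld)
= 150 * 1000 / (pi * 25 * 302)
= 6.324 MPa

6.324


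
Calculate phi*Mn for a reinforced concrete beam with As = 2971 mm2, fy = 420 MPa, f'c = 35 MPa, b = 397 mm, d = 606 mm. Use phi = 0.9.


a = As * fy / (0.85 * f'c * b)
= 2971 * 420 / (0.85 * 35 * 397)
= 105.6512 mm
Mn = As * fy * (d - a/2) / 10^6
= 690.2621 kN-m
phi*Mn = 0.9 * 690.2621 = 621.24 kN-m

621.24


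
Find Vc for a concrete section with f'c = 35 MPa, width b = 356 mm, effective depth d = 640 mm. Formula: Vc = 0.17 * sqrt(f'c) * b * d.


Vc = 0.17 * sqrt(35) * 356 * 640 / 1000
= 229.15 kN

229.15


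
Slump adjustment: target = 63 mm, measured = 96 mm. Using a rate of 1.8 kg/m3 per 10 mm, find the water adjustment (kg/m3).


Difference = 63 - 96 = -33 mm
Water adjustment = -33 * 1.8 / 10 = -5.9 kg/m3

-5.9


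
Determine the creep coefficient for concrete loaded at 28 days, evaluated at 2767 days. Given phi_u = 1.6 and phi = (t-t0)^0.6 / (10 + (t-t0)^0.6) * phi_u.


dt = 2767 - 28 = 2739
phi = 2739^0.6 / (10 + 2739^0.6) * 1.6
= 1.473

1.473


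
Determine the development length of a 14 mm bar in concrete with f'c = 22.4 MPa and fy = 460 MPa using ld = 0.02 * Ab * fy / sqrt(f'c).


Ab = pi * 14^2 / 4 = 153.938 mm2
ld = 0.02 * 153.938 * 460 / sqrt(22.4)
= 299.2 mm

299.2


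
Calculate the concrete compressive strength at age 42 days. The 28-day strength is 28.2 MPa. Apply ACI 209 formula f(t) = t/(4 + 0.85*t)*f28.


f(42) = 42 / (4 + 0.85 * 42) * 28.2
= 42 / 39.7 * 28.2
= 29.83 MPa

29.83


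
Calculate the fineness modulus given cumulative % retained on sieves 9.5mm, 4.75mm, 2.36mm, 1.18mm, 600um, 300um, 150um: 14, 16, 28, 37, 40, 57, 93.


FM = sum(cumulative % retained) / 100
= 285 / 100
= 2.85

2.85


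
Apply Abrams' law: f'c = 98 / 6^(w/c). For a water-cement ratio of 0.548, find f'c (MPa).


f'c = 98 / 6^0.548
= 98 / 2.669
= 36.71 MPa

36.71


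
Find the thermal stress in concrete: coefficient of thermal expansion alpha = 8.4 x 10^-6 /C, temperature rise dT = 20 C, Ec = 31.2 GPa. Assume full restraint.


sigma = alpha * dT * Ec
= 8.4e-6 * 20 * 31.2 * 1000
= 5.242 MPa

5.242


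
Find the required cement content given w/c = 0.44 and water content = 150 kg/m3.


Cement = water / (w/c)
= 150 / 0.44
= 340.9 kg/m3

340.9


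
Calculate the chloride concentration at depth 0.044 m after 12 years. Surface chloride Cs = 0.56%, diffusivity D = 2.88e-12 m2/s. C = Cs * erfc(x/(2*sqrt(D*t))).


t_seconds = 12 * 365.25 * 24 * 3600 = 378691200.0 s
arg = 0.044 / (2 * sqrt(2.88e-12 * 378691200.0))
= 0.6662
erfc(0.6662) = 0.3461
C = 0.56 * 0.3461 = 0.1938%

0.1938


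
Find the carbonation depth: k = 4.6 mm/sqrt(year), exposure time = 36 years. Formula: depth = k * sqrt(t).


depth = k * sqrt(t)
= 4.6 * sqrt(36)
= 27.6 mm

27.6


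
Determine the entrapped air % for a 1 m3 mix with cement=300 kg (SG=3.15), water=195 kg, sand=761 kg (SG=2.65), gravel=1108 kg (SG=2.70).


Vol cement = 300 / (3.15 * 1000) = 0.095238 m3
Vol water = 195 / 1000 = 0.195 m3
Vol sand = 761 / (2.65 * 1000) = 0.28717 m3
Vol gravel = 1108 / (2.70 * 1000) = 0.41037 m3
Total solid + water volume = 0.987778 m3
Air = (1 - 0.987778) * 100 = 1.22%

1.22


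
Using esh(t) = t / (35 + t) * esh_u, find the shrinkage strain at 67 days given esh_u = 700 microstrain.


esh(67) = 67 / (35 + 67) * 700
= 67 / 102 * 700
= 459.8 microstrain

459.8


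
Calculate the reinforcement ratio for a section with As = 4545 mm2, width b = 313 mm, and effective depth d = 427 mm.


rho = As / (b * d)
= 4545 / (313 * 427)
= 0.034

0.034


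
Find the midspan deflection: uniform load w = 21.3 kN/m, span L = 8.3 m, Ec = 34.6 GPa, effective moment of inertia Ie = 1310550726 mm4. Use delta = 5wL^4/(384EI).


Convert: L = 8.3 m = 8300 mm, Ec = 34.6 GPa = 34600 MPa
delta = 5 * 21.3 * 8300^4 / (384 * 34600 * 1310550726)
= 29.03 mm

29.03


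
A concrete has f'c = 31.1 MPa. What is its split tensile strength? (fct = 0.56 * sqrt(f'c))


fct = 0.56 * sqrt(31.1)
= 0.56 * 5.577
= 3.123 MPa

3.123


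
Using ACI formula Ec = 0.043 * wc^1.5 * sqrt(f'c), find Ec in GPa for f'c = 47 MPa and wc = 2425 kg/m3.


Ec = 0.043 * 2425^1.5 * sqrt(47) / 1000
= 35.2 GPa

35.2


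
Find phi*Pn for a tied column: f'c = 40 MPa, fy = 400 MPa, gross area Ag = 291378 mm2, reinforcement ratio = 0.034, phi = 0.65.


Ast = rho * Ag = 0.034 * 291378 = 9906.852 mm2
phi*Pn = 0.65 * 0.80 * (0.85 * 40 * (291378 - 9906.852) + 400 * 9906.852) / 1000
= 7037.04 kN

7037.04


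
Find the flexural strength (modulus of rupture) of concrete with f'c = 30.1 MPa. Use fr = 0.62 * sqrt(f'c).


fr = 0.62 * sqrt(30.1)
= 3.402 MPa

3.402


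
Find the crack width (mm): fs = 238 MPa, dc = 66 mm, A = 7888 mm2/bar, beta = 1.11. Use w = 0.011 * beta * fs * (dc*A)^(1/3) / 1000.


w = 0.011 * beta * fs * (dc * A)^(1/3) / 1000
= 0.011 * 1.11 * 238 * (66 * 7888)^(1/3) / 1000
= 0.234 mm

0.234


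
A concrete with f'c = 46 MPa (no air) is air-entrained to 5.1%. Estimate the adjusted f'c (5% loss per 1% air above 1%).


Strength loss = (5.1 - 1) * 5 = 20.5%
f'c = 46 * (1 - 20.5/100)
= 36.57 MPa

36.57


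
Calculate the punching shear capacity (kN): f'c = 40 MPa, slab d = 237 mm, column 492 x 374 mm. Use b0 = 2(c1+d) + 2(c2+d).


b0 = 2*(492 + 237) + 2*(374 + 237) = 2680 mm
Vc = 0.33 * sqrt(40) * 2680 * 237 / 1000
= 1325.64 kN

1325.64


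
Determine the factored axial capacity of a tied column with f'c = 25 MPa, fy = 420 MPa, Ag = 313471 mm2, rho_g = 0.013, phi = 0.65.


Ast = rho * Ag = 0.013 * 313471 = 4075.123 mm2
phi*Pn = 0.65 * 0.80 * (0.85 * 25 * (313471 - 4075.123) + 420 * 4075.123) / 1000
= 4308.83 kN

4308.83


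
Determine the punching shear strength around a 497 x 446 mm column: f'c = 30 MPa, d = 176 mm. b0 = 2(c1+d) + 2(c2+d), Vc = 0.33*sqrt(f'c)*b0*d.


b0 = 2*(497 + 176) + 2*(446 + 176) = 2590 mm
Vc = 0.33 * sqrt(30) * 2590 * 176 / 1000
= 823.92 kN

823.92


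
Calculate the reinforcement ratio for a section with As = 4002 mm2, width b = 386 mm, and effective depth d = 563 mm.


rho = As / (b * d)
= 4002 / (386 * 563)
= 0.0184

0.0184


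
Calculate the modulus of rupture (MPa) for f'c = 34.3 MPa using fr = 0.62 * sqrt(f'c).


fr = 0.62 * sqrt(34.3)
= 3.631 MPa

3.631


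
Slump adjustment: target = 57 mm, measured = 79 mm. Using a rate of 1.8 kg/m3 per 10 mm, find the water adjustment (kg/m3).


Difference = 57 - 79 = -22 mm
Water adjustment = -22 * 1.8 / 10 = -4.0 kg/m3

-4.0


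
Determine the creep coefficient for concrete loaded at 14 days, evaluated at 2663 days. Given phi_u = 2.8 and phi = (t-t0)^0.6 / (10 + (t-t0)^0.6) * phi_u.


dt = 2663 - 14 = 2649
phi = 2649^0.6 / (10 + 2649^0.6) * 2.8
= 2.573

2.573


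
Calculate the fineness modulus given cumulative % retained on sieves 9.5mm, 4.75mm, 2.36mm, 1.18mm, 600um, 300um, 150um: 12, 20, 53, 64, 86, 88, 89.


FM = sum(cumulative % retained) / 100
= 412 / 100
= 4.12

4.12


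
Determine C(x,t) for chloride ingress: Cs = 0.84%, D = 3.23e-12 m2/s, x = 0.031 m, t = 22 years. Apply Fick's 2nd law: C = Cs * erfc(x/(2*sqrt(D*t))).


t_seconds = 22 * 365.25 * 24 * 3600 = 694267200.0 s
arg = 0.031 / (2 * sqrt(3.23e-12 * 694267200.0))
= 0.3273
erfc(0.3273) = 0.6434
C = 0.84 * 0.6434 = 0.5405%

0.5405


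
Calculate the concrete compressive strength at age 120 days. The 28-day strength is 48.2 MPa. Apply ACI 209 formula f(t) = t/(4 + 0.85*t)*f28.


f(120) = 120 / (4 + 0.85 * 120) * 48.2
= 120 / 106.0 * 48.2
= 54.57 MPa

54.57


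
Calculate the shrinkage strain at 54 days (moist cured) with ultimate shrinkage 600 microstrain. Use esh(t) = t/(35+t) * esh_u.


esh(54) = 54 / (35 + 54) * 600
= 54 / 89 * 600
= 364.0 microstrain

364.0


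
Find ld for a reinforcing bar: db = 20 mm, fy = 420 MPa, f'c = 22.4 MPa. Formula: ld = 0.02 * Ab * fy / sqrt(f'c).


Ab = pi * 20^2 / 4 = 314.159 mm2
ld = 0.02 * 314.159 * 420 / sqrt(22.4)
= 557.6 mm

557.6


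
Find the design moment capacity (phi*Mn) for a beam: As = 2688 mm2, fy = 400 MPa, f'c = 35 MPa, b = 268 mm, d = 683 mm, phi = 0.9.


a = As * fy / (0.85 * f'c * b)
= 2688 * 400 / (0.85 * 35 * 268)
= 134.8551 mm
Mn = As * fy * (d - a/2) / 10^6
= 661.8635 kN-m
phi*Mn = 0.9 * 661.8635 = 595.68 kN-m

595.68


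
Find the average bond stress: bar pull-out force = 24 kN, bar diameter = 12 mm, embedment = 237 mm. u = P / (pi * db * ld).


u = P / (pi * db * ld)
= 24 * 1000 / (pi * 12 * 237)
= 2.686 MPa

2.686


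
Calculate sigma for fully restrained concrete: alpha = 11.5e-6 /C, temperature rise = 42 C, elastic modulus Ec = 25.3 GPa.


sigma = alpha * dT * Ec
= 11.5e-6 * 42 * 25.3 * 1000
= 12.22 MPa

12.22


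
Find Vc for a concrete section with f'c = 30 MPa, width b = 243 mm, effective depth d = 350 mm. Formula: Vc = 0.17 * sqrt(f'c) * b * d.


Vc = 0.17 * sqrt(30) * 243 * 350 / 1000
= 79.19 kN

79.19


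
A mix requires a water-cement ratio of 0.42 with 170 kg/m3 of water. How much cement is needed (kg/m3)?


Cement = water / (w/c)
= 170 / 0.42
= 404.8 kg/m3

404.8


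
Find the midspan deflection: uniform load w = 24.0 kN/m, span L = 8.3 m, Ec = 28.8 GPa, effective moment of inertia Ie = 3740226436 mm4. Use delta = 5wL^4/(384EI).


Convert: L = 8.3 m = 8300 mm, Ec = 28.8 GPa = 28800 MPa
delta = 5 * 24.0 * 8300^4 / (384 * 28800 * 3740226436)
= 13.77 mm

13.77


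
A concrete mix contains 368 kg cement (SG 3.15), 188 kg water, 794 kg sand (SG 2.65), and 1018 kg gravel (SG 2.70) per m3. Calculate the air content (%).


Vol cement = 368 / (3.15 * 1000) = 0.116825 m3
Vol water = 188 / 1000 = 0.188 m3
Vol sand = 794 / (2.65 * 1000) = 0.299623 m3
Vol gravel = 1018 / (2.70 * 1000) = 0.377037 m3
Total solid + water volume = 0.981485 m3
Air = (1 - 0.981485) * 100 = 1.85%

1.85


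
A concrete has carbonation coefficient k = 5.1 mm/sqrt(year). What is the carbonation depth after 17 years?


depth = k * sqrt(t)
= 5.1 * sqrt(17)
= 21.03 mm

21.03


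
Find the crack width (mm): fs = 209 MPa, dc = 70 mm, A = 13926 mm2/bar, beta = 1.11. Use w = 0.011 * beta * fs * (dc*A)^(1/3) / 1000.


w = 0.011 * beta * fs * (dc * A)^(1/3) / 1000
= 0.011 * 1.11 * 209 * (70 * 13926)^(1/3) / 1000
= 0.253 mm

0.253


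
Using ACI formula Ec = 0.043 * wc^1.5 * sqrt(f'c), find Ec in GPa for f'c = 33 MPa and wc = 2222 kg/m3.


Ec = 0.043 * 2222^1.5 * sqrt(33) / 1000
= 25.87 GPa

25.87


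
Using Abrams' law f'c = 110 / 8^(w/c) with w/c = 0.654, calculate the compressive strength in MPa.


f'c = 110 / 8^0.654
= 110 / 3.896
= 28.23 MPa

28.23


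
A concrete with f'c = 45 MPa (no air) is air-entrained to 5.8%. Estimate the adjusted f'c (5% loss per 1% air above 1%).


Strength loss = (5.8 - 1) * 5 = 24.0%
f'c = 45 * (1 - 24.0/100)
= 34.2 MPa

34.2


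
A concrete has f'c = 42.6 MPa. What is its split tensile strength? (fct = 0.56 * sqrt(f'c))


fct = 0.56 * sqrt(42.6)
= 0.56 * 6.527
= 3.655 MPa

3.655


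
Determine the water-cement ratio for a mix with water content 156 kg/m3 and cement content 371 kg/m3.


w/c = water / cement
w/c = 156 / 371 = 0.42

0.42


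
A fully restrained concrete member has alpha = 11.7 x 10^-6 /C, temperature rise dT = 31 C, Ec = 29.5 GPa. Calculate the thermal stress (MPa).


sigma = alpha * dT * Ec
= 11.7e-6 * 31 * 29.5 * 1000
= 10.7 MPa

10.7


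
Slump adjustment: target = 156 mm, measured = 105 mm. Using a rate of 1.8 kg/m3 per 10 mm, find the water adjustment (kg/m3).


Difference = 156 - 105 = 51 mm
Water adjustment = 51 * 1.8 / 10 = 9.2 kg/m3

9.2


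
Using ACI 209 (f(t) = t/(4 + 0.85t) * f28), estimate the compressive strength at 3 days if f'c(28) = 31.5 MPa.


f(3) = 3 / (4 + 0.85 * 3) * 31.5
= 3 / 6.55 * 31.5
= 14.43 MPa

14.43


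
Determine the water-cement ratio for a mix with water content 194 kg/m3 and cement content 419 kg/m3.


w/c = water / cement
w/c = 194 / 419 = 0.463

0.463


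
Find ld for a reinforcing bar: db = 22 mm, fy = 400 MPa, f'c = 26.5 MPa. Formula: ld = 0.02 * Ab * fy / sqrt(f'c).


Ab = pi * 22^2 / 4 = 380.133 mm2
ld = 0.02 * 380.133 * 400 / sqrt(26.5)
= 590.7 mm

590.7


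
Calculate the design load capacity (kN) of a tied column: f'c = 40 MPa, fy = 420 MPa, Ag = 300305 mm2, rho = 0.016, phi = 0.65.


Ast = rho * Ag = 0.016 * 300305 = 4804.88 mm2
phi*Pn = 0.65 * 0.80 * (0.85 * 40 * (300305 - 4804.88) + 420 * 4804.88) / 1000
= 6273.83 kN

6273.83


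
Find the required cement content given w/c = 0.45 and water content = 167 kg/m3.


Cement = water / (w/c)
= 167 / 0.45
= 371.1 kg/m3

371.1


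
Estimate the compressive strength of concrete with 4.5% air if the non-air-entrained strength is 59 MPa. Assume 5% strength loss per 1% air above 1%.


Strength loss = (4.5 - 1) * 5 = 17.5%
f'c = 59 * (1 - 17.5/100)
= 48.67 MPa

48.67


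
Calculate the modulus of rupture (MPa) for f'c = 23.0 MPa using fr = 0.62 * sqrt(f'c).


fr = 0.62 * sqrt(23.0)
= 2.973 MPa

2.973


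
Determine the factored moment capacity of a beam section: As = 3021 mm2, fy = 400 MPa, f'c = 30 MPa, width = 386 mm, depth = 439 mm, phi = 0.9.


a = As * fy / (0.85 * f'c * b)
= 3021 * 400 / (0.85 * 30 * 386)
= 122.7674 mm
Mn = As * fy * (d - a/2) / 10^6
= 456.3115 kN-m
phi*Mn = 0.9 * 456.3115 = 410.68 kN-m

410.68


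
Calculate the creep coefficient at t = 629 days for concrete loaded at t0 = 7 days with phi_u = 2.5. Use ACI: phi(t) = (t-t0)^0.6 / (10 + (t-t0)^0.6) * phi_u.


dt = 629 - 7 = 622
phi = 622^0.6 / (10 + 622^0.6) * 2.5
= 2.065

2.065


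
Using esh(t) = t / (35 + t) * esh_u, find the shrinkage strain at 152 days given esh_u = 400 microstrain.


esh(152) = 152 / (35 + 152) * 400
= 152 / 187 * 400
= 325.1 microstrain

325.1


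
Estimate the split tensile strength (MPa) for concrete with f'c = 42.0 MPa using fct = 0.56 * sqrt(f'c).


fct = 0.56 * sqrt(42.0)
= 0.56 * 6.481
= 3.629 MPa

3.629


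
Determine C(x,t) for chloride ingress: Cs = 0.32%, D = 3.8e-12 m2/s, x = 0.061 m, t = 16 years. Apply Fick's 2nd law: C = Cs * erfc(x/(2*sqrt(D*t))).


t_seconds = 16 * 365.25 * 24 * 3600 = 504921600.0 s
arg = 0.061 / (2 * sqrt(3.8e-12 * 504921600.0))
= 0.6963
erfc(0.6963) = 0.3248
C = 0.32 * 0.3248 = 0.1039%

0.1039


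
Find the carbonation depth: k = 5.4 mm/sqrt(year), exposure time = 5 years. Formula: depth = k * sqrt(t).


depth = k * sqrt(t)
= 5.4 * sqrt(5)
= 12.07 mm

12.07


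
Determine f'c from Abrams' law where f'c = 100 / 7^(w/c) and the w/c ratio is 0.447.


f'c = 100 / 7^0.447
= 100 / 2.386
= 41.9 MPa

41.9


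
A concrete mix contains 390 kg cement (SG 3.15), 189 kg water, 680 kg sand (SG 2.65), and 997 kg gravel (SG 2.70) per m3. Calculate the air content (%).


Vol cement = 390 / (3.15 * 1000) = 0.12381 m3
Vol water = 189 / 1000 = 0.189 m3
Vol sand = 680 / (2.65 * 1000) = 0.256604 m3
Vol gravel = 997 / (2.70 * 1000) = 0.369259 m3
Total solid + water volume = 0.938673 m3
Air = (1 - 0.938673) * 100 = 6.13%

6.13


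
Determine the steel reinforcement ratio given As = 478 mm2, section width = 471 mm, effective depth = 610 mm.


rho = As / (b * d)
= 478 / (471 * 610)
= 0.0017

0.0017


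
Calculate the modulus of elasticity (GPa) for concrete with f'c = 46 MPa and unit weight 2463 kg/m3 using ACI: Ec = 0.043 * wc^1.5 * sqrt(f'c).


Ec = 0.043 * 2463^1.5 * sqrt(46) / 1000
= 35.65 GPa

35.65


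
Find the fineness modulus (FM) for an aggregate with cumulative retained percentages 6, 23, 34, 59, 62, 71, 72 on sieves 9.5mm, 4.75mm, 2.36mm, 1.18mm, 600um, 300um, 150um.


FM = sum(cumulative % retained) / 100
= 327 / 100
= 3.27

3.27


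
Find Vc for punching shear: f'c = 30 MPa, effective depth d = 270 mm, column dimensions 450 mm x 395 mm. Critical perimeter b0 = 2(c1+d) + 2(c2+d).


b0 = 2*(450 + 270) + 2*(395 + 270) = 2770 mm
Vc = 0.33 * sqrt(30) * 2770 * 270 / 1000
= 1351.82 kN

1351.82


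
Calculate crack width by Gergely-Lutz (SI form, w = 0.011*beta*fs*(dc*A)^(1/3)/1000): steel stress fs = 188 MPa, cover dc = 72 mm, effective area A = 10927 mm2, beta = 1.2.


w = 0.011 * beta * fs * (dc * A)^(1/3) / 1000
= 0.011 * 1.2 * 188 * (72 * 10927)^(1/3) / 1000
= 0.229 mm

0.229


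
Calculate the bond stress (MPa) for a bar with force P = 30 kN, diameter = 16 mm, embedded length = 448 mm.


u = P / (pi * db * ld)
= 30 * 1000 / (pi * 16 * 448)
= 1.332 MPa

1.332


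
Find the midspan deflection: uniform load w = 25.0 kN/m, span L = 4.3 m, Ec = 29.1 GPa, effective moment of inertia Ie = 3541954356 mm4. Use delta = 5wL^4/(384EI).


Convert: L = 4.3 m = 4300 mm, Ec = 29.1 GPa = 29100 MPa
delta = 5 * 25.0 * 4300^4 / (384 * 29100 * 3541954356)
= 1.08 mm

1.08


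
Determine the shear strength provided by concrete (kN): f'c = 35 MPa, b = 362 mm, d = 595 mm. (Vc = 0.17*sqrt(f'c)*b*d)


Vc = 0.17 * sqrt(35) * 362 * 595 / 1000
= 216.62 kN

216.62


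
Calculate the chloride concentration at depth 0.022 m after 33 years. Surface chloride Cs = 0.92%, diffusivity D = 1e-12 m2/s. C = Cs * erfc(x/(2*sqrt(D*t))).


t_seconds = 33 * 365.25 * 24 * 3600 = 1041400800.0 s
arg = 0.022 / (2 * sqrt(1e-12 * 1041400800.0))
= 0.3409
erfc(0.3409) = 0.6298
C = 0.92 * 0.6298 = 0.5794%

0.5794


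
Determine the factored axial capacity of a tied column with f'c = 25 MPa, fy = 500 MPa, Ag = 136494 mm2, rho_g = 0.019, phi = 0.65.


Ast = rho * Ag = 0.019 * 136494 = 2593.386 mm2
phi*Pn = 0.65 * 0.80 * (0.85 * 25 * (136494 - 2593.386) + 500 * 2593.386) / 1000
= 2153.88 kN

2153.88


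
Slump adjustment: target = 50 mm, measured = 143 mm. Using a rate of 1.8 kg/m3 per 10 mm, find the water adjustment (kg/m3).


Difference = 50 - 143 = -93 mm
Water adjustment = -93 * 1.8 / 10 = -16.7 kg/m3

-16.7


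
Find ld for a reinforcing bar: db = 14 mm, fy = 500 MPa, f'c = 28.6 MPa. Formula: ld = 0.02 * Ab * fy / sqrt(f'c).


Ab = pi * 14^2 / 4 = 153.938 mm2
ld = 0.02 * 153.938 * 500 / sqrt(28.6)
= 287.8 mm

287.8


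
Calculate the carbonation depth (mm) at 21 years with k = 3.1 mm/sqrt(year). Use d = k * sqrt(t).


depth = k * sqrt(t)
= 3.1 * sqrt(21)
= 14.21 mm

14.21


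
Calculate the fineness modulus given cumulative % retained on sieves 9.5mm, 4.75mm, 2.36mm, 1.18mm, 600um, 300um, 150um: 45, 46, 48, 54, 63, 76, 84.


FM = sum(cumulative % retained) / 100
= 416 / 100
= 4.16

4.16


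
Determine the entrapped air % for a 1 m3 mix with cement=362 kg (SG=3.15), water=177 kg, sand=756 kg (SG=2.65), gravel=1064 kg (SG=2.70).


Vol cement = 362 / (3.15 * 1000) = 0.114921 m3
Vol water = 177 / 1000 = 0.177 m3
Vol sand = 756 / (2.65 * 1000) = 0.285283 m3
Vol gravel = 1064 / (2.70 * 1000) = 0.394074 m3
Total solid + water volume = 0.971278 m3
Air = (1 - 0.971278) * 100 = 2.87%

2.87


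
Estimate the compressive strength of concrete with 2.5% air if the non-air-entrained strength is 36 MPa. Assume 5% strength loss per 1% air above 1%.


Strength loss = (2.5 - 1) * 5 = 7.5%
f'c = 36 * (1 - 7.5/100)
= 33.3 MPa

33.3


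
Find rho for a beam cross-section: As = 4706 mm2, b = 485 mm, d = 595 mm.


rho = As / (b * d)
= 4706 / (485 * 595)
= 0.0163

0.0163


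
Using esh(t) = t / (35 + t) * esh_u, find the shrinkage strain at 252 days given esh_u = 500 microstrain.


esh(252) = 252 / (35 + 252) * 500
= 252 / 287 * 500
= 439.0 microstrain

439.0


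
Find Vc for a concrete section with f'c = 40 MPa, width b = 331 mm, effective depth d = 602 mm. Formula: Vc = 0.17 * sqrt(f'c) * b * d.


Vc = 0.17 * sqrt(40) * 331 * 602 / 1000
= 214.24 kN

214.24


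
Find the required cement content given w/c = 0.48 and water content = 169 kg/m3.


Cement = water / (w/c)
= 169 / 0.48
= 352.1 kg/m3

352.1


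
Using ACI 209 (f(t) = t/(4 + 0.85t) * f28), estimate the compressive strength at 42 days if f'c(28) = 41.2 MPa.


f(42) = 42 / (4 + 0.85 * 42) * 41.2
= 42 / 39.7 * 41.2
= 43.59 MPa

43.59


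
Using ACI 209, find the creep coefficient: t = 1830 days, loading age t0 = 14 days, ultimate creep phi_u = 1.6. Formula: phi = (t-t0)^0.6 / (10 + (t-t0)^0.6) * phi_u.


dt = 1830 - 14 = 1816
phi = 1816^0.6 / (10 + 1816^0.6) * 1.6
= 1.44

1.44


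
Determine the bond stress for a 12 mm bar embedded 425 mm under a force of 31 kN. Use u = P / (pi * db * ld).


u = P / (pi * db * ld)
= 31 * 1000 / (pi * 12 * 425)
= 1.935 MPa

1.935


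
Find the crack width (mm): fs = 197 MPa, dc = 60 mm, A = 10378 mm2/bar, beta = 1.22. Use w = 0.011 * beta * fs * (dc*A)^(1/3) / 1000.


w = 0.011 * beta * fs * (dc * A)^(1/3) / 1000
= 0.011 * 1.22 * 197 * (60 * 10378)^(1/3) / 1000
= 0.226 mm

0.226


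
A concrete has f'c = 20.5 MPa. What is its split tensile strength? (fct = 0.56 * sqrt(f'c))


fct = 0.56 * sqrt(20.5)
= 0.56 * 4.528
= 2.536 MPa

2.536


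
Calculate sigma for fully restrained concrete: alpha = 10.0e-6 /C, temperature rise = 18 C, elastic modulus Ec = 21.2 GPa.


sigma = alpha * dT * Ec
= 10.0e-6 * 18 * 21.2 * 1000
= 3.816 MPa

3.816


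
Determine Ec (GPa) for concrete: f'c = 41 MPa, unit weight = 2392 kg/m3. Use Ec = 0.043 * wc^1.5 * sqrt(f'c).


Ec = 0.043 * 2392^1.5 * sqrt(41) / 1000
= 32.21 GPa

32.21


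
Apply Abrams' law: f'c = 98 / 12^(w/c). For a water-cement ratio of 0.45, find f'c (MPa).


f'c = 98 / 12^0.45
= 98 / 3.059
= 32.03 MPa

32.03


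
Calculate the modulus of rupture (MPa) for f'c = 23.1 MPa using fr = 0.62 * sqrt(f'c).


fr = 0.62 * sqrt(23.1)
= 2.98 MPa

2.98


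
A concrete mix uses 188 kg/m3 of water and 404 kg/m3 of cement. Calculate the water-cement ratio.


w/c = water / cement
w/c = 188 / 404 = 0.465

0.465


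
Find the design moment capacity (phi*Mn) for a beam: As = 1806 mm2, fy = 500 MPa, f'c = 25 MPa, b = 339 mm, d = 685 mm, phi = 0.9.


a = As * fy / (0.85 * f'c * b)
= 1806 * 500 / (0.85 * 25 * 339)
= 125.3514 mm
Mn = As * fy * (d - a/2) / 10^6
= 561.9589 kN-m
phi*Mn = 0.9 * 561.9589 = 505.76 kN-m

505.76


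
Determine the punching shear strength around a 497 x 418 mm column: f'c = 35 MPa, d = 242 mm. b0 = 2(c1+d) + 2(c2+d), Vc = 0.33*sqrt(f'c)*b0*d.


b0 = 2*(497 + 242) + 2*(418 + 242) = 2798 mm
Vc = 0.33 * sqrt(35) * 2798 * 242 / 1000
= 1321.94 kN

1321.94


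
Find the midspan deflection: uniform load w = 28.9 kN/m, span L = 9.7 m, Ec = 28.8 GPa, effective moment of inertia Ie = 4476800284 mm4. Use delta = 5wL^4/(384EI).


Convert: L = 9.7 m = 9700 mm, Ec = 28.8 GPa = 28800 MPa
delta = 5 * 28.9 * 9700^4 / (384 * 28800 * 4476800284)
= 25.84 mm

25.84


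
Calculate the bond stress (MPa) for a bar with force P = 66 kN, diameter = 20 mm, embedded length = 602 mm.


u = P / (pi * db * ld)
= 66 * 1000 / (pi * 20 * 602)
= 1.745 MPa

1.745


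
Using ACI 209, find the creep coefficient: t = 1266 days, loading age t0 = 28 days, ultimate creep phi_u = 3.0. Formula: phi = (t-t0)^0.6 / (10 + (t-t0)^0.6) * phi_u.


dt = 1266 - 28 = 1238
phi = 1238^0.6 / (10 + 1238^0.6) * 3.0
= 2.633

2.633


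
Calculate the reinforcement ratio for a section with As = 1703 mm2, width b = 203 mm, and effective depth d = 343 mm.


rho = As / (b * d)
= 1703 / (203 * 343)
= 0.0245

0.0245


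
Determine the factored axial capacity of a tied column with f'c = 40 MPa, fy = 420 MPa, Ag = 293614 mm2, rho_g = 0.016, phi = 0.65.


Ast = rho * Ag = 0.016 * 293614 = 4697.824 mm2
phi*Pn = 0.65 * 0.80 * (0.85 * 40 * (293614 - 4697.824) + 420 * 4697.824) / 1000
= 6134.04 kN

6134.04


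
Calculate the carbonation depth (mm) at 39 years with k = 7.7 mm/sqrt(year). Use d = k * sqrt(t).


depth = k * sqrt(t)
= 7.7 * sqrt(39)
= 48.09 mm

48.09


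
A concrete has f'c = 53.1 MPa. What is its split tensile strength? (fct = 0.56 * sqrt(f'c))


fct = 0.56 * sqrt(53.1)
= 0.56 * 7.287
= 4.081 MPa

4.081


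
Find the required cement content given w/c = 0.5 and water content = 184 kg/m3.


Cement = water / (w/c)
= 184 / 0.5
= 368.0 kg/m3

368.0


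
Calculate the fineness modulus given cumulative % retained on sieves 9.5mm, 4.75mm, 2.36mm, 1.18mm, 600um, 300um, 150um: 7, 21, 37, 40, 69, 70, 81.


FM = sum(cumulative % retained) / 100
= 325 / 100
= 3.25

3.25


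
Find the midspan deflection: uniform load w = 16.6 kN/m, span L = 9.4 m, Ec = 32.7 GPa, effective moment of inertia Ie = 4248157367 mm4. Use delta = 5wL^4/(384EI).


Convert: L = 9.4 m = 9400 mm, Ec = 32.7 GPa = 32700 MPa
delta = 5 * 16.6 * 9400^4 / (384 * 32700 * 4248157367)
= 12.15 mm

12.15


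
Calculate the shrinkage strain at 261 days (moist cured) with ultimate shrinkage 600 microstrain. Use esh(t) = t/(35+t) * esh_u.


esh(261) = 261 / (35 + 261) * 600
= 261 / 296 * 600
= 529.1 microstrain

529.1


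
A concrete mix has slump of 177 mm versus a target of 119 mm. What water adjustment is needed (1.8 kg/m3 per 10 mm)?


Difference = 119 - 177 = -58 mm
Water adjustment = -58 * 1.8 / 10 = -10.4 kg/m3

-10.4


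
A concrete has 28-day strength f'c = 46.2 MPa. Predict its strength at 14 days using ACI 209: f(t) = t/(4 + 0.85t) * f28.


f(14) = 14 / (4 + 0.85 * 14) * 46.2
= 14 / 15.9 * 46.2
= 40.68 MPa

40.68


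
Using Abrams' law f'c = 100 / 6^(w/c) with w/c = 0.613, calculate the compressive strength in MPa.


f'c = 100 / 6^0.613
= 100 / 2.999
= 33.34 MPa

33.34


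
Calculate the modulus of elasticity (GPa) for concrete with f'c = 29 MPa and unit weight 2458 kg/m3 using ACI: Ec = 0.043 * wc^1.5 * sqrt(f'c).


Ec = 0.043 * 2458^1.5 * sqrt(29) / 1000
= 28.22 GPa

28.22


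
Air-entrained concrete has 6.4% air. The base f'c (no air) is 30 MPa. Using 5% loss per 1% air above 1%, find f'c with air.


Strength loss = (6.4 - 1) * 5 = 27.0%
f'c = 30 * (1 - 27.0/100)
= 21.9 MPa

21.9


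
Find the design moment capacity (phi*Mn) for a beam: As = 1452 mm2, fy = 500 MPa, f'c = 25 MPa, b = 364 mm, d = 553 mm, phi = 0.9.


a = As * fy / (0.85 * f'c * b)
= 1452 * 500 / (0.85 * 25 * 364)
= 93.8591 mm
Mn = As * fy * (d - a/2) / 10^6
= 367.4072 kN-m
phi*Mn = 0.9 * 367.4072 = 330.67 kN-m

330.67


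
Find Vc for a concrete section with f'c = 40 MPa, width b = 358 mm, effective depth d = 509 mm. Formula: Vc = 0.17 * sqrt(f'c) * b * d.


Vc = 0.17 * sqrt(40) * 358 * 509 / 1000
= 195.92 kN

195.92


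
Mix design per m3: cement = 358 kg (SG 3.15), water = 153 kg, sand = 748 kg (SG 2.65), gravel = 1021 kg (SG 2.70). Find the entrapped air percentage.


Vol cement = 358 / (3.15 * 1000) = 0.113651 m3
Vol water = 153 / 1000 = 0.153 m3
Vol sand = 748 / (2.65 * 1000) = 0.282264 m3
Vol gravel = 1021 / (2.70 * 1000) = 0.378148 m3
Total solid + water volume = 0.927063 m3
Air = (1 - 0.927063) * 100 = 7.29%

7.29


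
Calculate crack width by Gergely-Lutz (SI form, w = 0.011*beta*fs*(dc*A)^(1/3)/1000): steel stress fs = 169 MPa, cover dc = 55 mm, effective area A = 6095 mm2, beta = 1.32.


w = 0.011 * beta * fs * (dc * A)^(1/3) / 1000
= 0.011 * 1.32 * 169 * (55 * 6095)^(1/3) / 1000
= 0.17 mm

0.17


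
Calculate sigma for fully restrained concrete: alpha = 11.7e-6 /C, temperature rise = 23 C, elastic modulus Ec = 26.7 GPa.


sigma = alpha * dT * Ec
= 11.7e-6 * 23 * 26.7 * 1000
= 7.185 MPa

7.185


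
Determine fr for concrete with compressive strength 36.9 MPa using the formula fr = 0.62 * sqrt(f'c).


fr = 0.62 * sqrt(36.9)
= 3.766 MPa

3.766


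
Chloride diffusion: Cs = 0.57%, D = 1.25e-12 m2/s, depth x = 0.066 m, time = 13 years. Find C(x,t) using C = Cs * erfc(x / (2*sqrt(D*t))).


t_seconds = 13 * 365.25 * 24 * 3600 = 410248800.0 s
arg = 0.066 / (2 * sqrt(1.25e-12 * 410248800.0))
= 1.4573
erfc(1.4573) = 0.0393
C = 0.57 * 0.0393 = 0.0224%

0.0224


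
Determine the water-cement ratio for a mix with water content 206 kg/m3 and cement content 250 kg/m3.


w/c = water / cement
w/c = 206 / 250 = 0.824

0.824


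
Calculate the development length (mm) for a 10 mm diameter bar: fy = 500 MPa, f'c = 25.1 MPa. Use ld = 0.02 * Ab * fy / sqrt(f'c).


Ab = pi * 10^2 / 4 = 78.54 mm2
ld = 0.02 * 78.54 * 500 / sqrt(25.1)
= 156.8 mm

156.8


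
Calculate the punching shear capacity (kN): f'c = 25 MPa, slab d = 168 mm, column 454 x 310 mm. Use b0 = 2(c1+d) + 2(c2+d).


b0 = 2*(454 + 168) + 2*(310 + 168) = 2200 mm
Vc = 0.33 * sqrt(25) * 2200 * 168 / 1000
= 609.84 kN

609.84


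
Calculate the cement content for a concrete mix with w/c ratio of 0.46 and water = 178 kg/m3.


Cement = water / (w/c)
= 178 / 0.46
= 387.0 kg/m3

387.0


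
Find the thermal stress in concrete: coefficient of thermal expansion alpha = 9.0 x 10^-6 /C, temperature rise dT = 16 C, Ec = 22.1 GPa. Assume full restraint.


sigma = alpha * dT * Ec
= 9.0e-6 * 16 * 22.1 * 1000
= 3.182 MPa

3.182


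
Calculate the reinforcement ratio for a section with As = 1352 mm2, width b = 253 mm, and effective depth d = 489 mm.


rho = As / (b * d)
= 1352 / (253 * 489)
= 0.0109

0.0109


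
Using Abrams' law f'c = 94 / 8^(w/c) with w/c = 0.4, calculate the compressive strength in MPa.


f'c = 94 / 8^0.4
= 94 / 2.297
= 40.92 MPa

40.92


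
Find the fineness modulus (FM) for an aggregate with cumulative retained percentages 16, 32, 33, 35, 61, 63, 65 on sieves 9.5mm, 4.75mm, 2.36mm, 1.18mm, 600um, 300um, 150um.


FM = sum(cumulative % retained) / 100
= 305 / 100
= 3.05

3.05


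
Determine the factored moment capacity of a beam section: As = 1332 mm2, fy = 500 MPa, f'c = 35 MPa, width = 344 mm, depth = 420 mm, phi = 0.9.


a = As * fy / (0.85 * f'c * b)
= 1332 * 500 / (0.85 * 35 * 344)
= 65.0772 mm
Mn = As * fy * (d - a/2) / 10^6
= 258.0493 kN-m
phi*Mn = 0.9 * 258.0493 = 232.24 kN-m

232.24


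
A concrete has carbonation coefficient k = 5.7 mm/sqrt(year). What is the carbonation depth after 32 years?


depth = k * sqrt(t)
= 5.7 * sqrt(32)
= 32.24 mm

32.24


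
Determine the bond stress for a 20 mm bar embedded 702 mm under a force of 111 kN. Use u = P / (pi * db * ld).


u = P / (pi * db * ld)
= 111 * 1000 / (pi * 20 * 702)
= 2.517 MPa

2.517


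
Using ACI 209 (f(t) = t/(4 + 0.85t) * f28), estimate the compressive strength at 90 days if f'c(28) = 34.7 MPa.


f(90) = 90 / (4 + 0.85 * 90) * 34.7
= 90 / 80.5 * 34.7
= 38.8 MPa

38.8


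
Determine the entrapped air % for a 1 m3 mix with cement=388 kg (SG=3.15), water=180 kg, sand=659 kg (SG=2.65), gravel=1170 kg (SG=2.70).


Vol cement = 388 / (3.15 * 1000) = 0.123175 m3
Vol water = 180 / 1000 = 0.18 m3
Vol sand = 659 / (2.65 * 1000) = 0.248679 m3
Vol gravel = 1170 / (2.70 * 1000) = 0.433333 m3
Total solid + water volume = 0.985187 m3
Air = (1 - 0.985187) * 100 = 1.48%

1.48


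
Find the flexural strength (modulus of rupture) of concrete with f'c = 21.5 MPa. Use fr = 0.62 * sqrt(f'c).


fr = 0.62 * sqrt(21.5)
= 2.875 MPa

2.875


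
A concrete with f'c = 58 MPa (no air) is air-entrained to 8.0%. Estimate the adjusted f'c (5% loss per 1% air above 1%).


Strength loss = (8.0 - 1) * 5 = 35.0%
f'c = 58 * (1 - 35.0/100)
= 37.7 MPa

37.7


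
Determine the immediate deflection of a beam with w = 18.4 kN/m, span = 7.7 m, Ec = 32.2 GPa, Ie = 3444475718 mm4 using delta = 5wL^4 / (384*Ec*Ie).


Convert: L = 7.7 m = 7700 mm, Ec = 32.2 GPa = 32200 MPa
delta = 5 * 18.4 * 7700^4 / (384 * 32200 * 3444475718)
= 7.59 mm

7.59


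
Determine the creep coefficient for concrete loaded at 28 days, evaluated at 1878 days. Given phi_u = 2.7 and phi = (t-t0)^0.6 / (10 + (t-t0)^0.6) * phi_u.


dt = 1878 - 28 = 1850
phi = 1850^0.6 / (10 + 1850^0.6) * 2.7
= 2.433

2.433


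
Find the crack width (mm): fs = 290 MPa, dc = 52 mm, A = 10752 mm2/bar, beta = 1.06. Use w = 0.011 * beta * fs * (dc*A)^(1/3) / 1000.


w = 0.011 * beta * fs * (dc * A)^(1/3) / 1000
= 0.011 * 1.06 * 290 * (52 * 10752)^(1/3) / 1000
= 0.279 mm

0.279


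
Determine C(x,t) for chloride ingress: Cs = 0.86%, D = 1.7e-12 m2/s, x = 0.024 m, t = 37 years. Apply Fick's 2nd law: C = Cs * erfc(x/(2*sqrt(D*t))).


t_seconds = 37 * 365.25 * 24 * 3600 = 1167631200.0 s
arg = 0.024 / (2 * sqrt(1.7e-12 * 1167631200.0))
= 0.2693
erfc(0.2693) = 0.7033
C = 0.86 * 0.7033 = 0.6048%

0.6048


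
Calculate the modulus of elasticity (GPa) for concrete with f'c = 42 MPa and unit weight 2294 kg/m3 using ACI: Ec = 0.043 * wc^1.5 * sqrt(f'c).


Ec = 0.043 * 2294^1.5 * sqrt(42) / 1000
= 30.62 GPa

30.62


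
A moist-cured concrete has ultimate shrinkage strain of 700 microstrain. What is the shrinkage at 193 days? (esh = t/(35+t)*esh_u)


esh(193) = 193 / (35 + 193) * 700
= 193 / 228 * 700
= 592.5 microstrain

592.5


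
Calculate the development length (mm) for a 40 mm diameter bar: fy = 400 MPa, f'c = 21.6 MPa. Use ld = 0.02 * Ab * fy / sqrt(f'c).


Ab = pi * 40^2 / 4 = 1256.637 mm2
ld = 0.02 * 1256.637 * 400 / sqrt(21.6)
= 2163.1 mm

2163.1


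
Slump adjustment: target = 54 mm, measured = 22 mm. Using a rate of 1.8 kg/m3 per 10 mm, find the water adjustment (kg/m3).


Difference = 54 - 22 = 32 mm
Water adjustment = 32 * 1.8 / 10 = 5.8 kg/m3

5.8


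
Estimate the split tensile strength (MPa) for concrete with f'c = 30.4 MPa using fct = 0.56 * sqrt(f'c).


fct = 0.56 * sqrt(30.4)
= 0.56 * 5.514
= 3.088 MPa

3.088
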